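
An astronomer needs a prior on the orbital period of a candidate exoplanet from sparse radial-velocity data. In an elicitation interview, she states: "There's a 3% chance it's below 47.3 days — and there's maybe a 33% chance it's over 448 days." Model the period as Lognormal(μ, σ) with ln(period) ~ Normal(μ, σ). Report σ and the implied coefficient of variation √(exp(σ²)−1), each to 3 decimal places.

σ ≈ 0.969, CV ≈ 1.248

If T ~ Lognormal(μ,σ) then ln T ~ Normal(μ,σ), so the p-quantile of ln T is μ + z_p·σ.
ln(47.3) = 3.857 and ln(448) = 6.105; z_{0.03} = -1.881, z_{0.67} = 0.4399.
σ = (6.105 − 3.857)/(0.4399 − (-1.881)) = 0.969.
μ = 3.857 − (-1.881)·0.969 = 5.679.
CV = √(exp(σ²)−1) = √(exp(0.9386)−1) = 1.248.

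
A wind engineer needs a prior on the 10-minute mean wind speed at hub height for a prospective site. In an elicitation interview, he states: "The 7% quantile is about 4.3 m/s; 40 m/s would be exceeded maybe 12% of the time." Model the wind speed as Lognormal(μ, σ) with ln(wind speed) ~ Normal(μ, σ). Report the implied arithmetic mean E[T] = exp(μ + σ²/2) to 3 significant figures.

If T ~ Lognormal(μ,σ) then ln T ~ Normal(μ,σ), so the p-quantile of ln T is μ + z_p·σ.
ln(4.3) = 1.459 and ln(40) = 3.689; z_{0.07} = -1.476, z_{0.88} = 1.175.
σ = (3.689 − 1.459)/(1.175 − (-1.476)) = 0.841.
μ = 1.459 − (-1.476)·0.841 = 2.700.
E[T] = exp(μ + σ²/2) = exp(2.700 + 0.3539) = 21.2 m/s.

E[T] ≈ 21.2 m/s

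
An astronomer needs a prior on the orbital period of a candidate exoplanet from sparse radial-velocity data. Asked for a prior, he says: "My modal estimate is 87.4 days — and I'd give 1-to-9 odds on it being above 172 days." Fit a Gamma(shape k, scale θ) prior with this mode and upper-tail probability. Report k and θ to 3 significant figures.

k ≈ 5.18, θ ≈ 20.9

Gamma(k,θ) with k>1 has mode (k−1)θ, so θ = 87.4/(k−1).
Need P(X < 172) = 0.9 with θ tied to k this way. Start at k = 2, θ = 87.4: P(X<172) ≈ 0.585.
Too low — raise k to concentrate. Iterating converges to k ≈ 5.18.
Then θ = 87.4/(5.18−1) ≈ 20.9.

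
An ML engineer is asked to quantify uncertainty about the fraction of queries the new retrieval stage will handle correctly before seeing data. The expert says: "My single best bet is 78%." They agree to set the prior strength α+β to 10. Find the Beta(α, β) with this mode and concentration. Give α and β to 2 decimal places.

α = 7.24, β = 2.76

For α,β > 1 the Beta mode is (α−1)/(α+β−2). With α+β = 10, the mode is (α−1)/8.
Set (α−1)/8 = 0.78 → α = 1 + 0.78·8 = 7.24.
β = 10 − α = 2.76.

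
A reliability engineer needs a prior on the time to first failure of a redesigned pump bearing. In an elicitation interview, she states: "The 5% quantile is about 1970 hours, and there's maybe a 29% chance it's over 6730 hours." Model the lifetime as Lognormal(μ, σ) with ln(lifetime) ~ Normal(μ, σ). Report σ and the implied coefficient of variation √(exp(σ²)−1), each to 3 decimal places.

If T ~ Lognormal(μ,σ) then ln T ~ Normal(μ,σ), so the p-quantile of ln T is μ + z_p·σ.
ln(1970) = 7.586 and ln(6730) = 8.814; z_{0.05} = -1.645, z_{0.71} = 0.5534.
σ = (8.814 − 7.586)/(0.5534 − (-1.645)) = 0.559.
μ = 7.586 − (-1.645)·0.559 = 8.505.
CV = √(exp(σ²)−1) = √(exp(0.3123)−1) = 0.605.

σ ≈ 0.559, CV ≈ 0.605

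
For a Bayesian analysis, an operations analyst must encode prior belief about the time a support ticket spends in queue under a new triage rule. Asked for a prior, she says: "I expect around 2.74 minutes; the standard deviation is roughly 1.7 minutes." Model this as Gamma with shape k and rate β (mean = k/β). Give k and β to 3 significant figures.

For Gamma(k, rate β): mean = k/β, variance = k/β², so CV = 1/√k.
CV = SD/mean = 1.7/2.74 = 0.6204, hence k = 1/CV² = 2.6.
Then β = k/mean = 2.6/2.74 = 0.948.

k ≈ 2.6, β ≈ 0.948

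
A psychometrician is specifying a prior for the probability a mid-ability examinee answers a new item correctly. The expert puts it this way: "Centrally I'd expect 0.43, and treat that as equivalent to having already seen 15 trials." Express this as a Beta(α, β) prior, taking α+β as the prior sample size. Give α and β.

α = 6.45, β = 8.55

Under the effective-sample-size interpretation, Beta(α, β) has prior mean α/(α+β) and prior sample size α+β.
So α+β = 15 and α/(α+β) = 0.43, giving α = 0.43·15 = 6.45 and β = 15 − 6.45 = 8.55.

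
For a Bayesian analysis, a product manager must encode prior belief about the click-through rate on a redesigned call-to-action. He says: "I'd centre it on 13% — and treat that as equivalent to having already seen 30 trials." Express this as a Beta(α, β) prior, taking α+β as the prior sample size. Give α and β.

Under the effective-sample-size interpretation, Beta(α, β) has prior mean α/(α+β) and prior sample size α+β.
So α+β = 30 and α/(α+β) = 0.13, giving α = 0.13·30 = 3.9 and β = 30 − 3.9 = 26.1.

α = 3.9, β = 26.1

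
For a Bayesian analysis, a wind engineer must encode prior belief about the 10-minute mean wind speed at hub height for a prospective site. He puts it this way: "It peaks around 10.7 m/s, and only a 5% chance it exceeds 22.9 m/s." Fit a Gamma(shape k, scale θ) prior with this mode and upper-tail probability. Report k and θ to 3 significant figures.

k ≈ 5.76, θ ≈ 2.25

Gamma(k,θ) with k>1 has mode (k−1)θ, so θ = 10.7/(k−1).
Need P(X < 22.9) = 0.95 with θ tied to k this way. Start at k = 2, θ = 10.7: P(X<22.9) ≈ 0.631.
Too low — raise k to concentrate. Iterating converges to k ≈ 5.76.
Then θ = 10.7/(5.76−1) ≈ 2.25.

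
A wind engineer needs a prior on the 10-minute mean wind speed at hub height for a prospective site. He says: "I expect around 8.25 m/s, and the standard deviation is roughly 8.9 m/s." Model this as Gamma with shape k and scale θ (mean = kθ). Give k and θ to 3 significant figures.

For Gamma(k, scale θ): mean = kθ, variance = kθ², so CV = 1/√k.
CV = SD/mean = 8.9/8.25 = 1.079, hence k = 1/CV² = 0.859.
Then θ = mean/k = 8.25/0.859 = 9.6.

k ≈ 0.859, θ ≈ 9.6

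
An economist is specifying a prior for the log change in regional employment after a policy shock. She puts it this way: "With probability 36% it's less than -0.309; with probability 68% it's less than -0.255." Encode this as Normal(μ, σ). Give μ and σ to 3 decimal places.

For Normal(μ,σ), the p-quantile is μ + z_p·σ. Here z_{0.36} = -0.3585, z_{0.68} = 0.4677.
So -0.309 = μ − 0.3585σ and -0.255 = μ + 0.4677σ.
Subtracting: σ = (-0.255 − -0.309)/(0.4677 − (-0.3585)) = 0.065.
Then μ = -0.309 − (-0.3585)·0.065 = -0.286.

μ = -0.286, σ = 0.065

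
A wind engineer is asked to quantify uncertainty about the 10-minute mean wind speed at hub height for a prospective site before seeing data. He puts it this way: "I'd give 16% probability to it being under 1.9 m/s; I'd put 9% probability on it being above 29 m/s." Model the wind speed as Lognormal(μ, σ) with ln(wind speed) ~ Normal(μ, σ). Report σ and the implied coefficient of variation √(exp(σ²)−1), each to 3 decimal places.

σ ≈ 1.167, CV ≈ 1.704

If T ~ Lognormal(μ,σ) then ln T ~ Normal(μ,σ), so the p-quantile of ln T is μ + z_p·σ.
ln(1.9) = 0.6419 and ln(29) = 3.367; z_{0.16} = -0.9945, z_{0.91} = 1.341.
σ = (3.367 − 0.6419)/(1.341 − (-0.9945)) = 1.167.
μ = 0.6419 − (-0.9945)·1.167 = 1.802.
CV = √(exp(σ²)−1) = √(exp(1.3621)−1) = 1.704.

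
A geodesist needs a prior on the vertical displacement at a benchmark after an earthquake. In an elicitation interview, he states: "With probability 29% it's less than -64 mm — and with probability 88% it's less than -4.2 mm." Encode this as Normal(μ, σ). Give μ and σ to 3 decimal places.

μ = -44.853, σ = 34.599

For Normal(μ,σ), the p-quantile is μ + z_p·σ. Here z_{0.29} = -0.5534, z_{0.88} = 1.175.
So -64 = μ − 0.5534σ and -4.2 = μ + 1.175σ.
Subtracting: σ = (-4.2 − -64)/(1.175 − (-0.5534)) = 34.599.
Then μ = -64 − (-0.5534)·34.599 = -44.853.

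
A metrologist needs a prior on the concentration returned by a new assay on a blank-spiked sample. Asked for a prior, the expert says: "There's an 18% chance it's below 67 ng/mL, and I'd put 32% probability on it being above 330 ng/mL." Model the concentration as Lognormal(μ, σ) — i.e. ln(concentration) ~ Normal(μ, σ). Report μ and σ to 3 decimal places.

μ ≈ 5.260, σ ≈ 1.153

If T ~ Lognormal(μ,σ) then ln T ~ Normal(μ,σ), so the p-quantile of ln T is μ + z_p·σ.
ln(67) = 4.205 and ln(330) = 5.799; z_{0.18} = -0.9154, z_{0.68} = 0.4677.
σ = (5.799 − 4.205)/(0.4677 − (-0.9154)) = 1.153.
μ = 4.205 − (-0.9154)·1.153 = 5.260.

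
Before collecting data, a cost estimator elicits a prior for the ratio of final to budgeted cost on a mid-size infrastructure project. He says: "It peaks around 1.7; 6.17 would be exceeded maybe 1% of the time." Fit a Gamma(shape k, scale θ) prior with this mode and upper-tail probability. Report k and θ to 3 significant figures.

Gamma(k,θ) with k>1 has mode (k−1)θ, so θ = 1.7/(k−1).
Need P(X < 6.17) = 0.99 with θ tied to k this way. Start at k = 2, θ = 1.7: P(X<6.17) ≈ 0.877.
Too low — raise k to concentrate. Iterating converges to k ≈ 3.58.
Then θ = 1.7/(3.58−1) ≈ 0.658.

k ≈ 3.58, θ ≈ 0.658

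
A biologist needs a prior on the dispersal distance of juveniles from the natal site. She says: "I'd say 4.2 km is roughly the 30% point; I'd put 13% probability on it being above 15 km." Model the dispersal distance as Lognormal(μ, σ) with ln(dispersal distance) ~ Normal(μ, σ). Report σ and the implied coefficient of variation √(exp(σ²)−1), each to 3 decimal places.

σ ≈ 0.771, CV ≈ 0.901

If T ~ Lognormal(μ,σ) then ln T ~ Normal(μ,σ), so the p-quantile of ln T is μ + z_p·σ.
ln(4.2) = 1.435 and ln(15) = 2.708; z_{0.3} = -0.5244, z_{0.87} = 1.126.
σ = (2.708 − 1.435)/(1.126 − (-0.5244)) = 0.771.
μ = 1.435 − (-0.5244)·0.771 = 1.839.
CV = √(exp(σ²)−1) = √(exp(0.5946)−1) = 0.901.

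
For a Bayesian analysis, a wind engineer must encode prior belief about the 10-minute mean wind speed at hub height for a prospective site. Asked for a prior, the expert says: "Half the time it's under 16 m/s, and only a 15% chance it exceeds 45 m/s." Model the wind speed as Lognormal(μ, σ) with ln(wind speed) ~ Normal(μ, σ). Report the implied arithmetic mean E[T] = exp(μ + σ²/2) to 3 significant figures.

E[T] ≈ 26.3 m/s

If T ~ Lognormal(μ,σ) then ln T ~ Normal(μ,σ), so the p-quantile of ln T is μ + z_p·σ.
ln(16) = 2.773 and ln(45) = 3.807; z_{0.5} = 0, z_{0.85} = 1.036.
σ = (3.807 − 2.773)/(1.036 − (0)) = 0.998.
μ = 2.773 − (0)·0.998 = 2.773.
E[T] = exp(μ + σ²/2) = exp(2.773 + 0.4977) = 26.3 m/s.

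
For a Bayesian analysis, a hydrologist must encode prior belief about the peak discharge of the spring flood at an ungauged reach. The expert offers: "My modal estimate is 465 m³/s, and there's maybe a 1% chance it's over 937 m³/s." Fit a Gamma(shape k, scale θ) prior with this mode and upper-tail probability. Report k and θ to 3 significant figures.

Gamma(k,θ) with k>1 has mode (k−1)θ, so θ = 465/(k−1).
Need P(X < 937) = 0.99 with θ tied to k this way. Start at k = 2, θ = 465: P(X<937) ≈ 0.598.
Too low — raise k to concentrate. Iterating converges to k ≈ 11.
Then θ = 465/(11−1) ≈ 46.5.

k ≈ 11, θ ≈ 46.5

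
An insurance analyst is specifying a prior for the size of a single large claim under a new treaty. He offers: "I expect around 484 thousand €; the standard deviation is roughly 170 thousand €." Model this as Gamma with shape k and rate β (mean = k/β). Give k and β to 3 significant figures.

k ≈ 8.11, β ≈ 0.0167

For Gamma(k, rate β): mean = k/β, variance = k/β², so CV = 1/√k.
CV = SD/mean = 170/484 = 0.3512, hence k = 1/CV² = 8.11.
Then β = k/mean = 8.11/484 = 0.0167.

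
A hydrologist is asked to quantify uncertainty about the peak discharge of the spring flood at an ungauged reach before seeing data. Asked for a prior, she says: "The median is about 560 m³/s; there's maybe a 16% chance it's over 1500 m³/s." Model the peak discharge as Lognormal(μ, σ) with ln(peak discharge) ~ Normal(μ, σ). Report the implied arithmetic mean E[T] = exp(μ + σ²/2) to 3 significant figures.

E[T] ≈ 915 m³/s

If T ~ Lognormal(μ,σ) then ln T ~ Normal(μ,σ), so the p-quantile of ln T is μ + z_p·σ.
ln(560) = 6.328 and ln(1500) = 7.313; z_{0.5} = 0, z_{0.84} = 0.9945.
σ = (7.313 − 6.328)/(0.9945 − (0)) = 0.991.
μ = 6.328 − (0)·0.991 = 6.328.
E[T] = exp(μ + σ²/2) = exp(6.328 + 0.4908) = 915 m³/s.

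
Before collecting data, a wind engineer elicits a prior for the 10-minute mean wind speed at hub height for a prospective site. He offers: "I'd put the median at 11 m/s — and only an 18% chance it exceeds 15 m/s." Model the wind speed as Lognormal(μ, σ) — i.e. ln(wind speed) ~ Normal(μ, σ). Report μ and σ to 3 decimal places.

μ ≈ 2.398, σ ≈ 0.339

If T ~ Lognormal(μ,σ) then ln T ~ Normal(μ,σ), so the p-quantile of ln T is μ + z_p·σ.
ln(11) = 2.398 and ln(15) = 2.708; z_{0.5} = 0, z_{0.82} = 0.9154.
σ = (2.708 − 2.398)/(0.9154 − (0)) = 0.339.
μ = 2.398 − (0)·0.339 = 2.398.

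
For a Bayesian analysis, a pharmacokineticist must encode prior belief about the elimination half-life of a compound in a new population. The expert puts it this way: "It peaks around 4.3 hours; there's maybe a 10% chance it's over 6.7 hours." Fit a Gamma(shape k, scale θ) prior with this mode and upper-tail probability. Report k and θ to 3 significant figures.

k ≈ 10.5, θ ≈ 0.452

Gamma(k,θ) with k>1 has mode (k−1)θ, so θ = 4.3/(k−1).
Need P(X < 6.7) = 0.9 with θ tied to k this way. Start at k = 2, θ = 4.3: P(X<6.7) ≈ 0.461.
Too low — raise k to concentrate. Iterating converges to k ≈ 10.5.
Then θ = 4.3/(10.5−1) ≈ 0.452.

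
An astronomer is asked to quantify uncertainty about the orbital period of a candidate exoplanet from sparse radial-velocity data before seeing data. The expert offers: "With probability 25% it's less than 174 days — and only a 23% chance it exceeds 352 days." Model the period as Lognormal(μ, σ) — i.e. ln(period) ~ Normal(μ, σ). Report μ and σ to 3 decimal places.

If T ~ Lognormal(μ,σ) then ln T ~ Normal(μ,σ), so the p-quantile of ln T is μ + z_p·σ.
ln(174) = 5.159 and ln(352) = 5.864; z_{0.25} = -0.6745, z_{0.77} = 0.7388.
σ = (5.864 − 5.159)/(0.7388 − (-0.6745)) = 0.499.
μ = 5.159 − (-0.6745)·0.499 = 5.495.

μ ≈ 5.495, σ ≈ 0.499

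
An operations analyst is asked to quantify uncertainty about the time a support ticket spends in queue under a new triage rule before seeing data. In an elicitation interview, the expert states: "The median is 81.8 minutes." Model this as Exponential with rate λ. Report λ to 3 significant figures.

Exponential median = ln 2 / λ, so λ = ln 2 / 81.8 = 0.00847.

λ ≈ 0.00847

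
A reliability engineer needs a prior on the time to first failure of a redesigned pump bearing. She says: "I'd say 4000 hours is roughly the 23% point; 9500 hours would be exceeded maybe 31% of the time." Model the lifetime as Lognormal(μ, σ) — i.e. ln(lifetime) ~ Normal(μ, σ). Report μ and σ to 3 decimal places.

If T ~ Lognormal(μ,σ) then ln T ~ Normal(μ,σ), so the p-quantile of ln T is μ + z_p·σ.
ln(4000) = 8.294 and ln(9500) = 9.159; z_{0.23} = -0.7388, z_{0.69} = 0.4959.
σ = (9.159 − 8.294)/(0.4959 − (-0.7388)) = 0.701.
μ = 8.294 − (-0.7388)·0.701 = 8.812.

μ ≈ 8.812, σ ≈ 0.701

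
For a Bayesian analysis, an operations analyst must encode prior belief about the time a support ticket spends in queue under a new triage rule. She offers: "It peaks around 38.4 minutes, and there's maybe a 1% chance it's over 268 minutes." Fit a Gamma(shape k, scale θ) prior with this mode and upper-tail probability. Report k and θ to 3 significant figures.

Gamma(k,θ) with k>1 has mode (k−1)θ, so θ = 38.4/(k−1).
Need P(X < 268) = 0.99 with θ tied to k this way. Start at k = 2, θ = 38.4: P(X<268) ≈ 0.993.
Too high — lower k to spread out. Iterating converges to k ≈ 1.93.
Then θ = 38.4/(1.93−1) ≈ 41.1.

k ≈ 1.93, θ ≈ 41.1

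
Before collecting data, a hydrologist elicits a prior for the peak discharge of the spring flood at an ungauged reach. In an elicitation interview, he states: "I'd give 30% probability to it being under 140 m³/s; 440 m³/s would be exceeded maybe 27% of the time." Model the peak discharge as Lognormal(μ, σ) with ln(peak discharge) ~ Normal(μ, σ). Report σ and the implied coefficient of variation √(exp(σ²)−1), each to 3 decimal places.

If T ~ Lognormal(μ,σ) then ln T ~ Normal(μ,σ), so the p-quantile of ln T is μ + z_p·σ.
ln(140) = 4.942 and ln(440) = 6.087; z_{0.3} = -0.5244, z_{0.73} = 0.6128.
σ = (6.087 − 4.942)/(0.6128 − (-0.5244)) = 1.007.
μ = 4.942 − (-0.5244)·1.007 = 5.470.
CV = √(exp(σ²)−1) = √(exp(1.0140)−1) = 1.325.

σ ≈ 1.007, CV ≈ 1.325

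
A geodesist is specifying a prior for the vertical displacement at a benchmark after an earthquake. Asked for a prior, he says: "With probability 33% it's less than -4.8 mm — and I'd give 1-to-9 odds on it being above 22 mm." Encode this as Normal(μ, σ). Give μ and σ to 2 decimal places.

The p-quantile of Normal(μ,σ) is μ + z_p·σ, with z_{0.33} = -0.4399 and z_{0.9} = 1.282.
Eliminate σ: μ = (z₂·x₁ − z₁·x₂)/(z₂ − z₁) = (1.282·-4.8 − (-0.4399)·22)/1.721 = 2.05.
Then σ = (x₂ − x₁)/(z₂ − z₁) = (22 − -4.8)/1.721 = 15.57.

μ = 2.05, σ = 15.57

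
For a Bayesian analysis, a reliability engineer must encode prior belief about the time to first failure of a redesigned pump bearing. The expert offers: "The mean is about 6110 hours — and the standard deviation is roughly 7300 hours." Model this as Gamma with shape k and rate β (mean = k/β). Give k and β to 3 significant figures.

k ≈ 0.701, β ≈ 0.000115

For Gamma(k, rate β): mean = k/β, variance = k/β², so CV = 1/√k.
CV = SD/mean = 7300/6110 = 1.195, hence k = 1/CV² = 0.701.
Then β = k/mean = 0.701/6110 = 0.000115.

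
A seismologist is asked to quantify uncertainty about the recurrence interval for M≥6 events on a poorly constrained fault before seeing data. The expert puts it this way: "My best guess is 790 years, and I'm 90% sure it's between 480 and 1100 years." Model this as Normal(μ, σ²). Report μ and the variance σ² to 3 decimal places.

A symmetric 90% interval runs μ ± z·σ with z = 1.645.
Half-width = 310, so σ = 310/1.645 = 188.4666 and σ² = 35519.666.
μ is the stated best guess, 790.000.

μ = 790.000, σ² = 35519.666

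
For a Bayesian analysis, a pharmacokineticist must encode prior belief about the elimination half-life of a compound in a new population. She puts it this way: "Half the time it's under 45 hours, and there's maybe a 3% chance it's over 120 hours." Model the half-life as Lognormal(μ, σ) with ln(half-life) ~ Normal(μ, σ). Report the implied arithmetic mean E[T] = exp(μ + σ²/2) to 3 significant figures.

If T ~ Lognormal(μ,σ) then ln T ~ Normal(μ,σ), so the p-quantile of ln T is μ + z_p·σ.
ln(45) = 3.807 and ln(120) = 4.787; z_{0.5} = 0, z_{0.97} = 1.881.
σ = (4.787 − 3.807)/(1.881 − (0)) = 0.521.
μ = 3.807 − (0)·0.521 = 3.807.
E[T] = exp(μ + σ²/2) = exp(3.807 + 0.1360) = 51.6 hours.

E[T] ≈ 51.6 hours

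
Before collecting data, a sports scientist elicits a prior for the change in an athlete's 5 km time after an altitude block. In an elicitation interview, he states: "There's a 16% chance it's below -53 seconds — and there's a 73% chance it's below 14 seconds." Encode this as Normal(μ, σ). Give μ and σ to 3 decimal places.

For Normal(μ,σ), the p-quantile is μ + z_p·σ. Here z_{0.16} = -0.9945, z_{0.73} = 0.6128.
So -53 = μ − 0.9945σ and 14 = μ + 0.6128σ.
Subtracting: σ = (14 − -53)/(0.6128 − (-0.9945)) = 41.686.
Then μ = -53 − (-0.9945)·41.686 = -11.545.

μ = -11.545, σ = 41.686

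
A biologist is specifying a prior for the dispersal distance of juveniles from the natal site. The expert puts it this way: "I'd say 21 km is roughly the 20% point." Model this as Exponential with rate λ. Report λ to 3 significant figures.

P(T < 21.0) = 1 − e^(−λ·21.0) = 0.2, so λ = −ln(1−0.2)/21.0 = −ln(0.8)/21.0 = 0.0106.

λ ≈ 0.0106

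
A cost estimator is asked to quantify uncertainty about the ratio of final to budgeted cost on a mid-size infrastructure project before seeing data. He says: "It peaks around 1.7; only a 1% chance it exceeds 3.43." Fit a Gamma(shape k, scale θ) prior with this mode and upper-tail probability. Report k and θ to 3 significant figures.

k ≈ 11, θ ≈ 0.171

Gamma(k,θ) with k>1 has mode (k−1)θ, so θ = 1.7/(k−1).
Need P(X < 3.43) = 0.99 with θ tied to k this way. Start at k = 2, θ = 1.7: P(X<3.43) ≈ 0.599.
Too low — raise k to concentrate. Iterating converges to k ≈ 11.
Then θ = 1.7/(11−1) ≈ 0.171.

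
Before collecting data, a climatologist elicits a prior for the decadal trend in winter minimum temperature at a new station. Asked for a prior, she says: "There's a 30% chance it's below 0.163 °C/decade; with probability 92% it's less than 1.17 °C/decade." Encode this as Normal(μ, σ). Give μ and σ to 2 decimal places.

μ = 0.44, σ = 0.52

For Normal(μ,σ), the p-quantile is μ + z_p·σ. Here z_{0.3} = -0.5244, z_{0.92} = 1.405.
So 0.163 = μ − 0.5244σ and 1.17 = μ + 1.405σ.
Subtracting: σ = (1.17 − 0.163)/(1.405 − (-0.5244)) = 0.52.
Then μ = 0.163 − (-0.5244)·0.52 = 0.44.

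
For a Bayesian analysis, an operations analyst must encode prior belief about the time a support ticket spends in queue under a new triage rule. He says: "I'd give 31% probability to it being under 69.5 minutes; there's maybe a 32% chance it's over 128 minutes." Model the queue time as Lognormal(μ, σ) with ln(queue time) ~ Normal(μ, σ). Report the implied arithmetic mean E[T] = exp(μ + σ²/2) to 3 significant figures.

If T ~ Lognormal(μ,σ) then ln T ~ Normal(μ,σ), so the p-quantile of ln T is μ + z_p·σ.
ln(69.5) = 4.241 and ln(128) = 4.852; z_{0.31} = -0.4959, z_{0.68} = 0.4677.
σ = (4.852 − 4.241)/(0.4677 − (-0.4959)) = 0.634.
μ = 4.241 − (-0.4959)·0.634 = 4.556.
E[T] = exp(μ + σ²/2) = exp(4.556 + 0.2009) = 116 minutes.

E[T] ≈ 116 minutes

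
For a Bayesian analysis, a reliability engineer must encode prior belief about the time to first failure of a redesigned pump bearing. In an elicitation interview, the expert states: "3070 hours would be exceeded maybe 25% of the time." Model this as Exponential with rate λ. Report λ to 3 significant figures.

λ ≈ 0.000452

P(T > 3070.0) = e^(−λ·3070.0) = 0.25, so λ = −ln(0.25)/3070.0 = 0.000452.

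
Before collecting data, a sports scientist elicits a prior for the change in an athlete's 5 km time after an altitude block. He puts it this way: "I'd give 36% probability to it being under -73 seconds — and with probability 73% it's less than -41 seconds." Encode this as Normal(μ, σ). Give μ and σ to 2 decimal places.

μ = -61.19, σ = 32.95

The p-quantile of Normal(μ,σ) is μ + z_p·σ, with z_{0.36} = -0.3585 and z_{0.73} = 0.6128.
Eliminate σ: μ = (z₂·x₁ − z₁·x₂)/(z₂ − z₁) = (0.6128·-73 − (-0.3585)·-41)/0.9713 = -61.19.
Then σ = (x₂ − x₁)/(z₂ − z₁) = (-41 − -73)/0.9713 = 32.95.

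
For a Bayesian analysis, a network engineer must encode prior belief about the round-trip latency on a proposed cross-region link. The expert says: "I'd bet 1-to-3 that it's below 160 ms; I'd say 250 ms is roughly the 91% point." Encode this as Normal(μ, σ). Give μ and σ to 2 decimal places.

μ = 190.12, σ = 44.66

For Normal(μ,σ), the p-quantile is μ + z_p·σ. Here z_{0.25} = -0.6745, z_{0.91} = 1.341.
So 160 = μ − 0.6745σ and 250 = μ + 1.341σ.
Subtracting: σ = (250 − 160)/(1.341 − (-0.6745)) = 44.66.
Then μ = 160 − (-0.6745)·44.66 = 190.12.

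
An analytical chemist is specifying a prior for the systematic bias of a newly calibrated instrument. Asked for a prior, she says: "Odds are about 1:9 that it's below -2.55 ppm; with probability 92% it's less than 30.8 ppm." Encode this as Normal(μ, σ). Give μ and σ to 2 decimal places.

μ = 13.36, σ = 12.41

The p-quantile of Normal(μ,σ) is μ + z_p·σ, with z_{0.1} = -1.282 and z_{0.92} = 1.405.
Eliminate σ: μ = (z₂·x₁ − z₁·x₂)/(z₂ − z₁) = (1.405·-2.55 − (-1.282)·30.8)/2.687 = 13.36.
Then σ = (x₂ − x₁)/(z₂ − z₁) = (30.8 − -2.55)/2.687 = 12.41.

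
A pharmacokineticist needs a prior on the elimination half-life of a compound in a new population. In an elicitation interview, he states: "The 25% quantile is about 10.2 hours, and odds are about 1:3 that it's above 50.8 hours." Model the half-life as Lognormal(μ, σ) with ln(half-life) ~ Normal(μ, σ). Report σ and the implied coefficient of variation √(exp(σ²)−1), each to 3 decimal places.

σ ≈ 1.190, CV ≈ 1.767

If T ~ Lognormal(μ,σ) then ln T ~ Normal(μ,σ), so the p-quantile of ln T is μ + z_p·σ.
ln(10.2) = 2.322 and ln(50.8) = 3.928; z_{0.25} = -0.6745, z_{0.75} = 0.6745.
σ = (3.928 − 2.322)/(0.6745 − (-0.6745)) = 1.190.
μ = 2.322 − (-0.6745)·1.190 = 3.125.
CV = √(exp(σ²)−1) = √(exp(1.4165)−1) = 1.767.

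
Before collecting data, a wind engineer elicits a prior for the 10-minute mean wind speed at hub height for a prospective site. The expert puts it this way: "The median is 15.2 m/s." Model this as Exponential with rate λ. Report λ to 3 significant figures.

λ ≈ 0.0456

Exponential median = ln 2 / λ, so λ = ln 2 / 15.2 = 0.0456.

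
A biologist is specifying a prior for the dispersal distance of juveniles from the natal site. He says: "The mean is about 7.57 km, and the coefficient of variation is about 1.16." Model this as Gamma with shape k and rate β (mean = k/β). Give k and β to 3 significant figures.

For Gamma(k, rate β): mean = k/β, variance = k/β², so CV = 1/√k.
CV = 1.16, hence k = 1/CV² = 0.743.
Then β = k/mean = 0.743/7.57 = 0.0982.

k ≈ 0.743, β ≈ 0.0982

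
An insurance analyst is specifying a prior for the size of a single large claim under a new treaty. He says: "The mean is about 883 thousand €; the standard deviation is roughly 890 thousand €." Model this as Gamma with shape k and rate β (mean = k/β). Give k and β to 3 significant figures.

For Gamma(k, rate β): mean = k/β, variance = k/β², so CV = 1/√k.
CV = SD/mean = 890/883 = 1.008, hence k = 1/CV² = 0.984.
Then β = k/mean = 0.984/883 = 0.00111.

k ≈ 0.984, β ≈ 0.00111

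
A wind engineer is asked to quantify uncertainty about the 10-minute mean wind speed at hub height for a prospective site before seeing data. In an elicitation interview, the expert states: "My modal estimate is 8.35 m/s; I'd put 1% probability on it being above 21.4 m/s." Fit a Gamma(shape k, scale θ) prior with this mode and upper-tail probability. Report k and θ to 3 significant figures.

Gamma(k,θ) with k>1 has mode (k−1)θ, so θ = 8.35/(k−1).
Need P(X < 21.4) = 0.99 with θ tied to k this way. Start at k = 2, θ = 8.35: P(X<21.4) ≈ 0.725.
Too low — raise k to concentrate. Iterating converges to k ≈ 6.27.
Then θ = 8.35/(6.27−1) ≈ 1.58.

k ≈ 6.27, θ ≈ 1.58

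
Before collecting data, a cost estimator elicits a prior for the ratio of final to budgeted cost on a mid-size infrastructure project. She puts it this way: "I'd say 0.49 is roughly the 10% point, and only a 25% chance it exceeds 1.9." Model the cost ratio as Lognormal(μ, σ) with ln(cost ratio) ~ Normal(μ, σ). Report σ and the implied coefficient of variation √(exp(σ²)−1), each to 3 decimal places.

If T ~ Lognormal(μ,σ) then ln T ~ Normal(μ,σ), so the p-quantile of ln T is μ + z_p·σ.
ln(0.49) = -0.7133 and ln(1.9) = 0.6419; z_{0.1} = -1.282, z_{0.75} = 0.6745.
σ = (0.6419 − -0.7133)/(0.6745 − (-1.282)) = 0.693.
μ = -0.7133 − (-1.282)·0.693 = 0.175.
CV = √(exp(σ²)−1) = √(exp(0.4800)−1) = 0.785.

σ ≈ 0.693, CV ≈ 0.785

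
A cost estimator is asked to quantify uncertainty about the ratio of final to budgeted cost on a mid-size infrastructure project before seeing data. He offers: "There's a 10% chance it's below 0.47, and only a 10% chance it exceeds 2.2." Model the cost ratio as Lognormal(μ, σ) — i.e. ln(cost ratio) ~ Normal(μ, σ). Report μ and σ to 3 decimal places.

If T ~ Lognormal(μ,σ) then ln T ~ Normal(μ,σ), so the p-quantile of ln T is μ + z_p·σ.
ln(0.47) = -0.755 and ln(2.2) = 0.7885; z_{0.1} = -1.282, z_{0.9} = 1.282.
σ = (0.7885 − -0.755)/(1.282 − (-1.282)) = 0.602.
μ = -0.755 − (-1.282)·0.602 = 0.017.

μ ≈ 0.017, σ ≈ 0.602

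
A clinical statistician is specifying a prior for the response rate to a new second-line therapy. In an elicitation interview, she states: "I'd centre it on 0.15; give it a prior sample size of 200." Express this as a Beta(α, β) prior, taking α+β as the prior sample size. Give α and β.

Under the effective-sample-size interpretation, Beta(α, β) has prior mean α/(α+β) and prior sample size α+β.
So α+β = 200 and α/(α+β) = 0.15, giving α = 0.15·200 = 30 and β = 200 − 30 = 170.

α = 30, β = 170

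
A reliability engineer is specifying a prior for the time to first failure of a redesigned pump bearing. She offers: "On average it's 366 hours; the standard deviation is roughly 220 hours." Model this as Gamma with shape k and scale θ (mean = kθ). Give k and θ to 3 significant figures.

k ≈ 2.77, θ ≈ 132

For Gamma(k, scale θ): mean = kθ, variance = kθ², so CV = 1/√k.
CV = SD/mean = 220/366 = 0.6011, hence k = 1/CV² = 2.77.
Then θ = mean/k = 366/2.77 = 132.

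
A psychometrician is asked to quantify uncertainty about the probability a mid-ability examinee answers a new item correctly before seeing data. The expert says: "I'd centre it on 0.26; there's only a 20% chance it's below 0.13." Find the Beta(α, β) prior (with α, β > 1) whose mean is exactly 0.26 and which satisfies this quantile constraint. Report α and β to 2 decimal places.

With mean 0.26 fixed, write α = 0.26s, β = 0.74s where s = α+β.
Need P(θ < 0.13) = 0.2 under Beta(0.26s, 0.74s). Normal approximation: (q−m)/√(m(1−m)/s) ≈ z_{0.2} = -0.842, so s ≈ 0.26·0.74·(-0.842)²/(0.13−0.26)² = 8.1.
At s = 8.1: P(θ<0.13) ≈ 0.205. Adjusting to match 0.2 gives s ≈ 8.30.
So α = 0.26·8.30 ≈ 2.16, β = 0.74·8.30 ≈ 6.14.

α ≈ 2.16, β ≈ 6.14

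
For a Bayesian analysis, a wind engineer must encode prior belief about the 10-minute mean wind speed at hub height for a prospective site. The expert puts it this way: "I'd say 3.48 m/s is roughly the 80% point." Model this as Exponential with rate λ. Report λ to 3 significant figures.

P(T < 3.48) = 1 − e^(−λ·3.48) = 0.8, so λ = −ln(1−0.8)/3.48 = −ln(0.2)/3.48 = 0.462.

λ ≈ 0.462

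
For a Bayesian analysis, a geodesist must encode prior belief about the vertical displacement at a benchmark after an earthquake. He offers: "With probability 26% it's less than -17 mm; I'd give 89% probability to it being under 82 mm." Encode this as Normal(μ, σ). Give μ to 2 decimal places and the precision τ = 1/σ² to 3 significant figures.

μ = 17.06, τ = 0.000357

The p-quantile of Normal(μ,σ) is μ + z_p·σ, with z_{0.26} = -0.6433 and z_{0.89} = 1.227.
Eliminate σ: μ = (z₂·x₁ − z₁·x₂)/(z₂ − z₁) = (1.227·-17 − (-0.6433)·82)/1.87 = 17.06.
Then σ = (x₂ − x₁)/(z₂ − z₁) = (82 − -17)/1.87 = 52.94.
Precision τ = 1/σ² = 1/52.94² = 0.000357.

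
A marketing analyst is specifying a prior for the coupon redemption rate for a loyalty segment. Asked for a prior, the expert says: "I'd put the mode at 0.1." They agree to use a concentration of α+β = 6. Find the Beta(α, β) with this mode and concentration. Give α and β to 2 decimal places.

For α,β > 1 the Beta mode is (α−1)/(α+β−2). With α+β = 6, the mode is (α−1)/4.
Set (α−1)/4 = 0.1 → α = 1 + 0.1·4 = 1.40.
β = 6 − α = 4.60.

α = 1.40, β = 4.60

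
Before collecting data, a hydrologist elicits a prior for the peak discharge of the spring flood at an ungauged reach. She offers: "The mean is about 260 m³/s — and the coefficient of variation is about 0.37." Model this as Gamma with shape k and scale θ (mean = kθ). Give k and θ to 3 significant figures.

For Gamma(k, scale θ): mean = kθ, variance = kθ², so CV = 1/√k.
CV = 0.37, hence k = 1/CV² = 7.3.
Then θ = mean/k = 260/7.3 = 35.6.

k ≈ 7.3, θ ≈ 35.6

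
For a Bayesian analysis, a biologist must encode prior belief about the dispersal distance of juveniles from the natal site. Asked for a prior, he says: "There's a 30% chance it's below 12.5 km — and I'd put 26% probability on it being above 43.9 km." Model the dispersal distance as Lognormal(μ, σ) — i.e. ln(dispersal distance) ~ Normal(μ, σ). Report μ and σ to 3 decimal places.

If T ~ Lognormal(μ,σ) then ln T ~ Normal(μ,σ), so the p-quantile of ln T is μ + z_p·σ.
ln(12.5) = 2.526 and ln(43.9) = 3.782; z_{0.3} = -0.5244, z_{0.74} = 0.6433.
σ = (3.782 − 2.526)/(0.6433 − (-0.5244)) = 1.076.
μ = 2.526 − (-0.5244)·1.076 = 3.090.

μ ≈ 3.090, σ ≈ 1.076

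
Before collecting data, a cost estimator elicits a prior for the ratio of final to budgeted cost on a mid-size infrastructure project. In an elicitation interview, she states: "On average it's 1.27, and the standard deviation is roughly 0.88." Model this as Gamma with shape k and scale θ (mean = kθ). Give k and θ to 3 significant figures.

k ≈ 2.08, θ ≈ 0.61

For Gamma(k, scale θ): mean = kθ, variance = kθ², so CV = 1/√k.
CV = SD/mean = 0.88/1.27 = 0.6929, hence k = 1/CV² = 2.08.
Then θ = mean/k = 1.27/2.08 = 0.61.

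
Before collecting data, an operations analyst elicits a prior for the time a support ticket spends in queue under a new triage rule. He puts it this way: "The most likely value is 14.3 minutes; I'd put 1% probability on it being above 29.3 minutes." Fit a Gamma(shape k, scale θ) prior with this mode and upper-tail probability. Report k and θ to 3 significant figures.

Gamma(k,θ) with k>1 has mode (k−1)θ, so θ = 14.3/(k−1).
Need P(X < 29.3) = 0.99 with θ tied to k this way. Start at k = 2, θ = 14.3: P(X<29.3) ≈ 0.607.
Too low — raise k to concentrate. Iterating converges to k ≈ 10.5.
Then θ = 14.3/(10.5−1) ≈ 1.51.

k ≈ 10.5, θ ≈ 1.51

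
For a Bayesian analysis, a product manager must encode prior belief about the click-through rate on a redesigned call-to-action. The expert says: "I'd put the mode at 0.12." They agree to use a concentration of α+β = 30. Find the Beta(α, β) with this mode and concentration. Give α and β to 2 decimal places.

α = 4.36, β = 25.64

For α,β > 1 the Beta mode is (α−1)/(α+β−2). With α+β = 30, the mode is (α−1)/28.
Set (α−1)/28 = 0.12 → α = 1 + 0.12·28 = 4.36.
β = 30 − α = 25.64.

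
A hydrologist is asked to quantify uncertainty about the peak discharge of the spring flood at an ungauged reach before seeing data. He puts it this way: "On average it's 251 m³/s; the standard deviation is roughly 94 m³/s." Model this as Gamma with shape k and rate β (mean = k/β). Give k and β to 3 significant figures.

For Gamma(k, rate β): mean = k/β, variance = k/β², so CV = 1/√k.
CV = SD/mean = 94/251 = 0.3745, hence k = 1/CV² = 7.13.
Then β = k/mean = 7.13/251 = 0.0284.

k ≈ 7.13, β ≈ 0.0284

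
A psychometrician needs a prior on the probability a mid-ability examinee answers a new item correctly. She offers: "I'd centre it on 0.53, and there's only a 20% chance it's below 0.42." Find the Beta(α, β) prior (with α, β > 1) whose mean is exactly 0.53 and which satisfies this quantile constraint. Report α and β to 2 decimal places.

With mean 0.53 fixed, write α = 0.53s, β = 0.47s where s = α+β.
Need P(θ < 0.42) = 0.2 under Beta(0.53s, 0.47s). Normal approximation: (q−m)/√(m(1−m)/s) ≈ z_{0.2} = -0.842, so s ≈ 0.53·0.47·(-0.842)²/(0.42−0.53)² = 14.6.
At s = 14.6: P(θ<0.42) ≈ 0.200. Adjusting to match 0.2 gives s ≈ 14.61.
So α = 0.53·14.61 ≈ 7.75, β = 0.47·14.61 ≈ 6.87.

α ≈ 7.75, β ≈ 6.87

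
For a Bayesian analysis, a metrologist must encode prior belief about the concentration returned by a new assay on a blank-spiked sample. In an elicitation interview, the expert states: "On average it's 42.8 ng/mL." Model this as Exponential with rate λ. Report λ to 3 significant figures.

Exponential mean = 1/λ, so λ = 1/42.8 = 0.0234.

λ ≈ 0.0234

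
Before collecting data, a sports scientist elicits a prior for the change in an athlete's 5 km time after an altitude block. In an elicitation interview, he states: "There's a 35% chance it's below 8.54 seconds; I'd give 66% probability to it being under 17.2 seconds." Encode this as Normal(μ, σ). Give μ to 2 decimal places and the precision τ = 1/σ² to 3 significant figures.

The p-quantile of Normal(μ,σ) is μ + z_p·σ, with z_{0.35} = -0.3853 and z_{0.66} = 0.4125.
Eliminate σ: μ = (z₂·x₁ − z₁·x₂)/(z₂ − z₁) = (0.4125·8.54 − (-0.3853)·17.2)/0.7978 = 12.72.
Then σ = (x₂ − x₁)/(z₂ − z₁) = (17.2 − 8.54)/0.7978 = 10.86.
Precision τ = 1/σ² = 1/10.86² = 0.00849.

μ = 12.72, τ = 0.00849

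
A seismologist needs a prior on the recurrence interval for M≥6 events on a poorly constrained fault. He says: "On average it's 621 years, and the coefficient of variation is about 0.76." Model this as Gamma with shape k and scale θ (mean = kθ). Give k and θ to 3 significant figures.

k ≈ 1.73, θ ≈ 359

For Gamma(k, scale θ): mean = kθ, variance = kθ², so CV = 1/√k.
CV = 0.76, hence k = 1/CV² = 1.73.
Then θ = mean/k = 621/1.73 = 359.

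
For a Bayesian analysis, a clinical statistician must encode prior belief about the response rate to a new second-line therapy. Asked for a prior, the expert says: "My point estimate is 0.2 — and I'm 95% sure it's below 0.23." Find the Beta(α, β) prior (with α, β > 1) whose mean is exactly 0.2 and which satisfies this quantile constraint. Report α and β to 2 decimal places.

With mean 0.2 fixed, write α = 0.2s, β = 0.8s where s = α+β.
Need P(θ < 0.23) = 0.95 under Beta(0.2s, 0.8s). Normal approximation: (q−m)/√(m(1−m)/s) ≈ z_{0.95} = 1.64, so s ≈ 0.2·0.8·(1.64)²/(0.23−0.2)² = 481.0.
At s = 481.0: P(θ<0.23) ≈ 0.946. Adjusting to match 0.95 gives s ≈ 502.16.
So α = 0.2·502.16 ≈ 100.43, β = 0.8·502.16 ≈ 401.73.

α ≈ 100.43, β ≈ 401.73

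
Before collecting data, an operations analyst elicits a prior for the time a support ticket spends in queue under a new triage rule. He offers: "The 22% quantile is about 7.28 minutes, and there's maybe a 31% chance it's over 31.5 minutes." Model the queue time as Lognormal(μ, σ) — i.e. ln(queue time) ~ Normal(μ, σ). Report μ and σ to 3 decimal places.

If T ~ Lognormal(μ,σ) then ln T ~ Normal(μ,σ), so the p-quantile of ln T is μ + z_p·σ.
ln(7.28) = 1.985 and ln(31.5) = 3.45; z_{0.22} = -0.7722, z_{0.69} = 0.4959.
σ = (3.45 − 1.985)/(0.4959 − (-0.7722)) = 1.155.
μ = 1.985 − (-0.7722)·1.155 = 2.877.

μ ≈ 2.877, σ ≈ 1.155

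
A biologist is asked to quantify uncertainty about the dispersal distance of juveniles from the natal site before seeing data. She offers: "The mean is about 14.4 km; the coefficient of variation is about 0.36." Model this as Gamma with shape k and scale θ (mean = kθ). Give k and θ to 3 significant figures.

For Gamma(k, scale θ): mean = kθ, variance = kθ², so CV = 1/√k.
CV = 0.36, hence k = 1/CV² = 7.72.
Then θ = mean/k = 14.4/7.72 = 1.87.

k ≈ 7.72, θ ≈ 1.87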